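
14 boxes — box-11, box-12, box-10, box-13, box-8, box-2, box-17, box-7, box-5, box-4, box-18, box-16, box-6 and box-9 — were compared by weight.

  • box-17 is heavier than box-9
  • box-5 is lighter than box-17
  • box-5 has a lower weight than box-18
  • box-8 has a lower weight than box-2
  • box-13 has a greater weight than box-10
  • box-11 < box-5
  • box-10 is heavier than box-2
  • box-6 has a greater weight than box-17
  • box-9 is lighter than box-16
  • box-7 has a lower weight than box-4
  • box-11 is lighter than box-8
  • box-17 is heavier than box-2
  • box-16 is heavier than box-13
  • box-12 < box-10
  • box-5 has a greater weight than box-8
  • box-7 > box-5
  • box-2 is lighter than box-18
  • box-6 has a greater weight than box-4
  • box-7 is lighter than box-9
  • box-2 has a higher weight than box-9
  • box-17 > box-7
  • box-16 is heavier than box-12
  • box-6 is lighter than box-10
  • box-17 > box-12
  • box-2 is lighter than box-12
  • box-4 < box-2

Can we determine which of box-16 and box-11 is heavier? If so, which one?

Link the given pairs in sequence: box-11 < box-8; box-8 < box-5; box-5 < box-7; box-7 < box-4; box-4 < box-2; box-2 < box-12; box-12 < box-17; box-17 < box-6; box-6 < box-10; box-10 < box-13; box-13 < box-16.
Chaining these gives box-11 < box-8 < box-5 < box-7 < box-4 < box-2 < box-12 < box-17 < box-6 < box-10 < box-13 < box-16.
So box-16 is heavier.

box-16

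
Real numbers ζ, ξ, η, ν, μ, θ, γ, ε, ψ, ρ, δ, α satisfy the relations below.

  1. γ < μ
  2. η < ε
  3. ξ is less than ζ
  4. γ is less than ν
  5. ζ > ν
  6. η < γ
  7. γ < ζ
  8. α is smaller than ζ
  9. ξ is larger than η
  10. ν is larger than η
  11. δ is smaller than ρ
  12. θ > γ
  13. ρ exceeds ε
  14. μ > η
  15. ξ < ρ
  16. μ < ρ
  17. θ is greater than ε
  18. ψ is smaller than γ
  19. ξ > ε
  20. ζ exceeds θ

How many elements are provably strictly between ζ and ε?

The relations place ε below ζ. An element lies strictly between them when it is forced above ε and also forced below ζ.
Above ε: {θ, ξ, ρ}. Below ζ: {α, η, ψ, γ, θ, ν, ξ}.
Intersection: {θ, ξ} — 2.

2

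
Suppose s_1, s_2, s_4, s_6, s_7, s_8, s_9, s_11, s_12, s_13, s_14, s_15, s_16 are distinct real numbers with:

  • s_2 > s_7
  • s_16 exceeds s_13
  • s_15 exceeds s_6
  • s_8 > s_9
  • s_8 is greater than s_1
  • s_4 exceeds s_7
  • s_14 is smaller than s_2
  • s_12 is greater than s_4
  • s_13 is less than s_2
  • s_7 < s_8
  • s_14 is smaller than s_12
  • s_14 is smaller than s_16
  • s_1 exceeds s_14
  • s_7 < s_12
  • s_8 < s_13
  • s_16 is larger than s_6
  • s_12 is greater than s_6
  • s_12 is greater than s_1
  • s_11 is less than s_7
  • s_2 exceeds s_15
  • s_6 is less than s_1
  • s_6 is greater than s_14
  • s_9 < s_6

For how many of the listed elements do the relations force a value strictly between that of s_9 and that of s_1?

1

Chaining upward from s_9 reaches: s_6, s_15, s_8, s_13, s_16, s_12, s_2.
Chaining downward from s_1 reaches: s_14, s_6.
Strictly between s_9 and s_1 are those in both lists: s_6 — 1 element.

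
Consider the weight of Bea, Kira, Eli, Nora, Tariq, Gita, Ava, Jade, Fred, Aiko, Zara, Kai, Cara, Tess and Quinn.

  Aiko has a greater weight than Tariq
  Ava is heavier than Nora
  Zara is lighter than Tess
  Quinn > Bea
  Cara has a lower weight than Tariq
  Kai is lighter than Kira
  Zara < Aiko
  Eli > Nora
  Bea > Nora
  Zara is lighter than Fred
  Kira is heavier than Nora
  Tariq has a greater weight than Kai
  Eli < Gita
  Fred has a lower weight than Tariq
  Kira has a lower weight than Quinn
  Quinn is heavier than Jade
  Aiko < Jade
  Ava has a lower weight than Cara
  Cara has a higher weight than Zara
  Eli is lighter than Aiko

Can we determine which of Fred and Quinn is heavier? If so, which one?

Quinn

Fred < Tariq < Aiko < Jade < Quinn, by transitivity through Tariq, Aiko, Jade.
So Quinn is heavier.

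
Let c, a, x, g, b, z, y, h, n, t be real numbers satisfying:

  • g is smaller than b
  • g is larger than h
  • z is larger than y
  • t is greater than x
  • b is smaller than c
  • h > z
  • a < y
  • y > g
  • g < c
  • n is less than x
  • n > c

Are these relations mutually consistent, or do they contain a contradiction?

inconsistent

We have g < y stated directly, yet also y < z < h < g by chaining the others — so y < g. Contradiction.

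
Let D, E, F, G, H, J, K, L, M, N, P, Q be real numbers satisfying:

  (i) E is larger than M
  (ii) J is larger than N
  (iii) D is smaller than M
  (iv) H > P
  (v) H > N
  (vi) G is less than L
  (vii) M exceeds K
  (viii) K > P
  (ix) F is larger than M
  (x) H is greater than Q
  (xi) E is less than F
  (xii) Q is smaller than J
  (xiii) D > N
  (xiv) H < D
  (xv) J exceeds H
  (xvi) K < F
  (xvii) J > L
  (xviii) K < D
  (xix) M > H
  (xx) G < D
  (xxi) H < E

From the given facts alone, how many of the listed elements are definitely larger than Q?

6

The elements the relations force above Q are H, D, M, E, F, J — no chain reaches any other.
That is 6.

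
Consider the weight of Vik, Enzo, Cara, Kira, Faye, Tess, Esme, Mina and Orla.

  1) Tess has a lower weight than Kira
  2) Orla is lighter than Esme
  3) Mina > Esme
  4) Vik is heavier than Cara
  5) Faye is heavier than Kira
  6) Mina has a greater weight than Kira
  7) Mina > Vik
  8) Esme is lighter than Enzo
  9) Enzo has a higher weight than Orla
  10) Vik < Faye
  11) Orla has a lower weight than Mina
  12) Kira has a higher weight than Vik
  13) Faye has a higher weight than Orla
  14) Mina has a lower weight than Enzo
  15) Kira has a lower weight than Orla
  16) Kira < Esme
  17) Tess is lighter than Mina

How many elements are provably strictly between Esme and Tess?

2

Chaining upward from Tess reaches: Kira, Orla, Faye, Mina, Enzo.
Chaining downward from Esme reaches: Cara, Vik, Kira, Orla.
Strictly between Tess and Esme are those in both lists: Kira, Orla — 2 elements.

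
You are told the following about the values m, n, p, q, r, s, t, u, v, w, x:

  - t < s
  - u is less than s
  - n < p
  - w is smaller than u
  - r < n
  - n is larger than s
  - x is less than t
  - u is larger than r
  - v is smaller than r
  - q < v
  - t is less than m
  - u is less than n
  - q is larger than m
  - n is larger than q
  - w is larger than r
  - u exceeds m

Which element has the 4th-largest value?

Chaining the given pairs: x < t < m < q < v < r < w < u < s < n < p.
Counting 4 from the largest end gives u.

u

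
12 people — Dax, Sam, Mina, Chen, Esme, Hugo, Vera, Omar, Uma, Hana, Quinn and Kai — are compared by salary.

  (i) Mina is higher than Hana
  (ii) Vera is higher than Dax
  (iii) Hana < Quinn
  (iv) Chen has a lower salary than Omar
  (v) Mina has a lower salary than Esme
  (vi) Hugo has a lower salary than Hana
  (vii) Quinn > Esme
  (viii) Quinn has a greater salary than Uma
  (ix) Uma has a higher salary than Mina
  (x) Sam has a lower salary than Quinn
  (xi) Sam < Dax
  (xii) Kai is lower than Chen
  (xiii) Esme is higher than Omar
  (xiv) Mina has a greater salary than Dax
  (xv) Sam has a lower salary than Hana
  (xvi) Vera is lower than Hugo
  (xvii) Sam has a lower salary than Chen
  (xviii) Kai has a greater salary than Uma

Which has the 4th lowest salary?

Chaining the given pairs: Sam < Dax < Vera < Hugo < Hana < Mina < Uma < Kai < Chen < Omar < Esme < Quinn.
Counting 4 from the smallest end gives Hugo.

Hugo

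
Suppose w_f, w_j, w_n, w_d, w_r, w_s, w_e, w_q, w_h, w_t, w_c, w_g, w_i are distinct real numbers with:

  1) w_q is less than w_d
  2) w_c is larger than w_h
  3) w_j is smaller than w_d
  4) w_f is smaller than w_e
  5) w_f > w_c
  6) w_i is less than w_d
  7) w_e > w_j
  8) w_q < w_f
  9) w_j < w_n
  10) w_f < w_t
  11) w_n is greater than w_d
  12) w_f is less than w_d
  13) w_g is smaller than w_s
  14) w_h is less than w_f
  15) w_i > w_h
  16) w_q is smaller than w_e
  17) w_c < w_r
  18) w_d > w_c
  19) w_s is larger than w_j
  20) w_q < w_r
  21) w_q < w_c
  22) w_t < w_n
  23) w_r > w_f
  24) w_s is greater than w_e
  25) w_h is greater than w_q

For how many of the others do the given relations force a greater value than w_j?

From w_j the given relations immediately reach w_d, w_e, w_s, w_n.
Nothing else is reachable above w_j; 4 in all.

4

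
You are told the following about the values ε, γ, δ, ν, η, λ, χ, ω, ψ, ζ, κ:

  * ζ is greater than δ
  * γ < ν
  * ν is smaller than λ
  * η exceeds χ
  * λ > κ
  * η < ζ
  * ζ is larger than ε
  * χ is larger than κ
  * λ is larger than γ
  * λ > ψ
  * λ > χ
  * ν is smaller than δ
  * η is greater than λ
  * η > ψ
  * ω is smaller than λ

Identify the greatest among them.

ζ

κ is not greatest since κ < χ; γ is not greatest since γ < ν; χ is not greatest since χ < η; ω is not greatest since ω < λ; ψ is not greatest since ψ < η; ν is not greatest since ν < λ; δ is not greatest since δ < ζ; ε is not greatest since ε < ζ; λ is not greatest since λ < η; η is not greatest since η < ζ.
Only ζ has nothing above it, so ζ is the greatest.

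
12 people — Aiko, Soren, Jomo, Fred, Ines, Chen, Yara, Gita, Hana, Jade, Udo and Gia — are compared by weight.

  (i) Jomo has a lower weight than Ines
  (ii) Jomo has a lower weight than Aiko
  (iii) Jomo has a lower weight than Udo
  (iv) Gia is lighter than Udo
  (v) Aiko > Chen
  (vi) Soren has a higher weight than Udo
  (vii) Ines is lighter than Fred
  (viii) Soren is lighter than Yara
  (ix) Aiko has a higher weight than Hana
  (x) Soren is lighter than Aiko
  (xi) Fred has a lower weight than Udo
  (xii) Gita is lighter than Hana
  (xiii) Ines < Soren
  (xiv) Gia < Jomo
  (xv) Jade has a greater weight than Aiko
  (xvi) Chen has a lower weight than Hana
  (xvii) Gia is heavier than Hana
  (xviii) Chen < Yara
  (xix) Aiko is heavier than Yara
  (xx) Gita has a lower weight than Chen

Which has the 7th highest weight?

Ines

Chaining the given pairs: Gita < Chen < Hana < Gia < Jomo < Ines < Fred < Udo < Soren < Yara < Aiko < Jade.
Counting 7 from the largest end gives Ines.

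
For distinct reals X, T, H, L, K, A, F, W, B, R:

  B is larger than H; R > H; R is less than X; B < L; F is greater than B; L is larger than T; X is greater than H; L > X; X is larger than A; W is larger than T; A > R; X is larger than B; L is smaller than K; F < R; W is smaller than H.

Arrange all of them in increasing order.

T < W < H < B < F < R < A < X < L < K

Each adjacent pair is fixed by a given relation: T < W; W < H; H < B; B < F; F < R; R < A; A < X; X < L; L < K. Chaining them end to end gives the full order.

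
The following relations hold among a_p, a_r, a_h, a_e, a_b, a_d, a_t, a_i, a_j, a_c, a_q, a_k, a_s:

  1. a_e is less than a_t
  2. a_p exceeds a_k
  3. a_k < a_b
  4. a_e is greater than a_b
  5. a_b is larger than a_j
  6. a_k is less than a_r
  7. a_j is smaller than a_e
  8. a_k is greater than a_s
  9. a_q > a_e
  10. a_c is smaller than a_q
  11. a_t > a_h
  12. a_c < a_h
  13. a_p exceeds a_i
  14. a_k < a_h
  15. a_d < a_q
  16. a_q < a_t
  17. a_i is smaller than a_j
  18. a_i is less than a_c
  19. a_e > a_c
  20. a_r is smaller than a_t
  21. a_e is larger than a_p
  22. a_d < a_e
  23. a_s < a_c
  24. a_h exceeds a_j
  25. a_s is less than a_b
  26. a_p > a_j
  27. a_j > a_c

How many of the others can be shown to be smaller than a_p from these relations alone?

The elements the relations force below a_p are a_i, a_s, a_k, a_c, a_j — no chain reaches any other.
That is 5.

5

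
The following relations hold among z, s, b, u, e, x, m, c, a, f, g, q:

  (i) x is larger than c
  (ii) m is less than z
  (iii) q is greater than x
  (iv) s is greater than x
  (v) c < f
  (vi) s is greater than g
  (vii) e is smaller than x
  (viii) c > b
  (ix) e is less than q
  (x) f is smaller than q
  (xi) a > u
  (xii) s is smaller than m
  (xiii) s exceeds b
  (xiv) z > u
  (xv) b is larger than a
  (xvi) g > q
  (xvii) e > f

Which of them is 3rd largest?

The consecutive relations fix a unique order: u < a < b < c < f < e < x < q < g < s < m < z.
The 3rd largest is s.

s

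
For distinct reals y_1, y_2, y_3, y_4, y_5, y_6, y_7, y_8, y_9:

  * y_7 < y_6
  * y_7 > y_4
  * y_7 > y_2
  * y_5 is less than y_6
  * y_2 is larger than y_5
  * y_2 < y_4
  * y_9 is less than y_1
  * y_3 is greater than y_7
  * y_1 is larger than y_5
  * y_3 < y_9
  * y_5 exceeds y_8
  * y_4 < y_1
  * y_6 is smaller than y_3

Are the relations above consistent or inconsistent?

consistent

The single ordering y_8 < y_5 < y_2 < y_4 < y_7 < y_6 < y_3 < y_9 < y_1 satisfies every listed relation, so no contradiction arises.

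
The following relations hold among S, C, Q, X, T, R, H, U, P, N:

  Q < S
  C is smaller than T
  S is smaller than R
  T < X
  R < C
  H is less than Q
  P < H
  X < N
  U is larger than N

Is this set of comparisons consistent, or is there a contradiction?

consistent

Every relation is compatible with P < H < Q < S < R < C < T < X < N < U; the set is consistent.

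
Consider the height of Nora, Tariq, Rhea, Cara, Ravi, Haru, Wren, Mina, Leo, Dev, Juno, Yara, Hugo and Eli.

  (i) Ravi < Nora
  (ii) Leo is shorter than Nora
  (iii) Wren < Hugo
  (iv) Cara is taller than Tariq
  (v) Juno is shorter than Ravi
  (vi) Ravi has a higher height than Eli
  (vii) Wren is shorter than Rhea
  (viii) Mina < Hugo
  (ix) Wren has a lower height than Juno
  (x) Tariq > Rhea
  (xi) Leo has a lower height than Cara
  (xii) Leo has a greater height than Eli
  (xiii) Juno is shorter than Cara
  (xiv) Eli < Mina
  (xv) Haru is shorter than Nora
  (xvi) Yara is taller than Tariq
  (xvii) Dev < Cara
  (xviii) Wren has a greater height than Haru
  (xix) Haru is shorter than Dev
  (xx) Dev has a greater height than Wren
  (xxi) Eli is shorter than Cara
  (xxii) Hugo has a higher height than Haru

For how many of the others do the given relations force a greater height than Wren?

9

From Wren the given relations immediately reach Juno, Rhea, Dev, Hugo.
From those, Tariq, Ravi, Cara — 7 in total.
From those, Nora, Yara — 9 in total.
No other element is forced above Wren by the given relations, so the count is 9.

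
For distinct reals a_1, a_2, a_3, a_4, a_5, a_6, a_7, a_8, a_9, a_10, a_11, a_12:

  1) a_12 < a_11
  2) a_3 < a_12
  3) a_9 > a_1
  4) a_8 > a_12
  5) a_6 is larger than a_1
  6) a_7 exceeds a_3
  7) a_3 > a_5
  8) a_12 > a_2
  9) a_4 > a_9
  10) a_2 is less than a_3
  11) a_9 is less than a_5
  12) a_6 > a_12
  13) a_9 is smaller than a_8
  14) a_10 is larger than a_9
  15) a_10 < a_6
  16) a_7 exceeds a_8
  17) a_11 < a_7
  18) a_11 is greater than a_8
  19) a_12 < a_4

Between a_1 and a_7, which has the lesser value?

a_1 < a_9 and a_9 < a_5 give a_1 < a_5.
Then a_5 < a_3 extends the chain to a_3.
With a_3 < a_12: a_1 < a_9 < a_5 < a_3 < a_12.
With a_12 < a_8: a_1 < a_9 < a_5 < a_3 < a_12 < a_8.
Then a_8 < a_11 extends the chain to a_11.
Then a_11 < a_7 extends the chain to a_7.
So a_1 < a_7; a_1 is the smaller of the two.

a_1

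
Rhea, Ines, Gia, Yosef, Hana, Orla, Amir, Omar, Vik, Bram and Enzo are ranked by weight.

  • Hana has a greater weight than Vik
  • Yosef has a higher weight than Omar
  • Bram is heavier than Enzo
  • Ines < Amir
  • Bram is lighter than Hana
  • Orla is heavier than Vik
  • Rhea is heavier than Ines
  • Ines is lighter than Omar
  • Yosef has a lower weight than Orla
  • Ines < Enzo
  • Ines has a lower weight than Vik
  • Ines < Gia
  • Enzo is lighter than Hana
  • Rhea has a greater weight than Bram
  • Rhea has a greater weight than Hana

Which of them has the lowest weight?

Ines

Enzo is not least since Ines < Enzo; Gia is not least since Ines < Gia; Bram is not least since Enzo < Bram; Vik is not least since Ines < Vik; Hana is not least since Enzo < Hana; Omar is not least since Ines < Omar; Amir is not least since Ines < Amir; Yosef is not least since Omar < Yosef; Rhea is not least since Ines < Rhea; Orla is not least since Vik < Orla.
Only Ines has nothing below it, so Ines is the lowest weight.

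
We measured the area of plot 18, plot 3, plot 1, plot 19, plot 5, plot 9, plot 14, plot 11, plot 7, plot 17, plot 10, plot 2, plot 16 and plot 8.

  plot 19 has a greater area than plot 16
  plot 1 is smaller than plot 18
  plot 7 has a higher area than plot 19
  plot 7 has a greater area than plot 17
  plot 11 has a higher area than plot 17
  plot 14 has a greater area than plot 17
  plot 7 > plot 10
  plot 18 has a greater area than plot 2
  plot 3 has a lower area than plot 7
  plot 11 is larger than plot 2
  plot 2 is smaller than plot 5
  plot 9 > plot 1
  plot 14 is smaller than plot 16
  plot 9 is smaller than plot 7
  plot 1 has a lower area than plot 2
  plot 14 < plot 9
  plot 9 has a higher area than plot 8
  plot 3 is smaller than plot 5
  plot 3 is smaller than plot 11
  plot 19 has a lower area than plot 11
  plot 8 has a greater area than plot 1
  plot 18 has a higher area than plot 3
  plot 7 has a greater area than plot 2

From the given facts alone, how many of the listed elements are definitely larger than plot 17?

The elements the relations force above plot 17 are plot 14, plot 16, plot 9, plot 19, plot 7, plot 11 — no chain reaches any other.
That is 6.

6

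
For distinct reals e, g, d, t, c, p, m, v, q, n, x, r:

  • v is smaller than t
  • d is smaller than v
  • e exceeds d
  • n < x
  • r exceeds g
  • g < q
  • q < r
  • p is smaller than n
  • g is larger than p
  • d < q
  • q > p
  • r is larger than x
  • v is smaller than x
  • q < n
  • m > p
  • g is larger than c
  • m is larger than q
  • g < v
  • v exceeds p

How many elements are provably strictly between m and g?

The relations place g below m. An element lies strictly between them when it is forced above g and also forced below m.
Above g: {v, q, n, x, t, r}. Below m: {p, c, d, q}.
Intersection: {q} — 1.

1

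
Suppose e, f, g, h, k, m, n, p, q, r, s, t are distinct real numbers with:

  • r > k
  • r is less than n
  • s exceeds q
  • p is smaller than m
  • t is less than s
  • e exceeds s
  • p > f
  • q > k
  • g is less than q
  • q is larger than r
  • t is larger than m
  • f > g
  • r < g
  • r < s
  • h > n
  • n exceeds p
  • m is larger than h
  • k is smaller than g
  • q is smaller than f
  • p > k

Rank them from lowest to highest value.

k < r < g < q < f < p < n < h < m < t < s < e

The consecutive links are each given: k < r; r < g; g < q; q < f; f < p; p < n; n < h; h < m; m < t; t < s; s < e.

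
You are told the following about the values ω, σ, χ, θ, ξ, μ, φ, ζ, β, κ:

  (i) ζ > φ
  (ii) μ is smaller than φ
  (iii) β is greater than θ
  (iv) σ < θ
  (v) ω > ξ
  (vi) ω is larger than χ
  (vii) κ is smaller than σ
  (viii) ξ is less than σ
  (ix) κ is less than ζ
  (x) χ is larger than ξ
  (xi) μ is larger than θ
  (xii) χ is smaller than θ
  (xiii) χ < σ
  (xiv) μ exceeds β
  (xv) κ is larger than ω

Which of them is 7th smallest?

β

Chaining the given pairs: ξ < χ < ω < κ < σ < θ < β < μ < φ < ζ.
Counting 7 from the smallest end gives β.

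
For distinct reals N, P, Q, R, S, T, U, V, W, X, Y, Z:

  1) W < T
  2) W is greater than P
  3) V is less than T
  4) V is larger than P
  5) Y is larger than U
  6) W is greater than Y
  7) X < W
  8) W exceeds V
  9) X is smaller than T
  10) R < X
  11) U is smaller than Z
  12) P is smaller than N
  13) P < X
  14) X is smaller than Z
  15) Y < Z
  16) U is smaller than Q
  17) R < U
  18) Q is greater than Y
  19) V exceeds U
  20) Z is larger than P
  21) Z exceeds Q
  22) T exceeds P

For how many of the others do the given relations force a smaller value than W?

6

The elements the relations force below W are P, R, U, X, V, Y — no chain reaches any other.
That is 6.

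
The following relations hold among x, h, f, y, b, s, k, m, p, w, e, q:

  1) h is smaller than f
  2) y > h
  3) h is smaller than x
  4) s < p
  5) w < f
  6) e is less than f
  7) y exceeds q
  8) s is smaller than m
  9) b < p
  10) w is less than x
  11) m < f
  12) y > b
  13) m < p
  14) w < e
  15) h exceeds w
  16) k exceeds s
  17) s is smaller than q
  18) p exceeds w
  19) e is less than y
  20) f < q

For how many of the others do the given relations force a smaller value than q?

Directly below q: s, f.
One step further: w, e, h, m (6 so far).
No other element is forced below q by the given relations, so the count is 6.

6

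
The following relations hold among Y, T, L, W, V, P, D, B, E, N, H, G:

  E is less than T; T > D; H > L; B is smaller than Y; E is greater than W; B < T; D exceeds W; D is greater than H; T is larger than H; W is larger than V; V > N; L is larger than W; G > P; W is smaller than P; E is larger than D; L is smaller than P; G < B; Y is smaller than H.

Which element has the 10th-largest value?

The consecutive relations fix a unique order: N < V < W < L < P < G < B < Y < H < D < E < T.
The 10th largest is W.

W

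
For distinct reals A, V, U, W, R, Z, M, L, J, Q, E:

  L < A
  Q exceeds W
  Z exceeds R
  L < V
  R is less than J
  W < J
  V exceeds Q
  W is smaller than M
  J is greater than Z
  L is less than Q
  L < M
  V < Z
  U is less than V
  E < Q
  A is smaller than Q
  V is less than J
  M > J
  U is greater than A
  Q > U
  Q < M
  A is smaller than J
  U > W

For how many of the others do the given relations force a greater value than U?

The elements the relations force above U are Q, V, Z, J, M — no chain reaches any other.
That is 5.

5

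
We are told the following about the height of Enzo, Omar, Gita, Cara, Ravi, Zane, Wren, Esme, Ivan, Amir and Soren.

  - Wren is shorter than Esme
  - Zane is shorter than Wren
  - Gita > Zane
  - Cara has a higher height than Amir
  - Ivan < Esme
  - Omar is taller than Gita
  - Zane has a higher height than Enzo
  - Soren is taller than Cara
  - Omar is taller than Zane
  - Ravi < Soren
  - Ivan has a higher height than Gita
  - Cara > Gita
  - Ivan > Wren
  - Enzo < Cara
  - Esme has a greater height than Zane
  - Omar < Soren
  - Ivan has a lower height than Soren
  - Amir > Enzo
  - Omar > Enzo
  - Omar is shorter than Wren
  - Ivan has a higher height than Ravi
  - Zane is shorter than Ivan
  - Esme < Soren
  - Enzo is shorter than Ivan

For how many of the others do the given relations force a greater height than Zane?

7

From Zane the given relations immediately reach Gita, Omar, Wren, Ivan, Esme.
From those, Cara, Soren — 7 in total.
Nothing else is reachable above Zane; 7 in all.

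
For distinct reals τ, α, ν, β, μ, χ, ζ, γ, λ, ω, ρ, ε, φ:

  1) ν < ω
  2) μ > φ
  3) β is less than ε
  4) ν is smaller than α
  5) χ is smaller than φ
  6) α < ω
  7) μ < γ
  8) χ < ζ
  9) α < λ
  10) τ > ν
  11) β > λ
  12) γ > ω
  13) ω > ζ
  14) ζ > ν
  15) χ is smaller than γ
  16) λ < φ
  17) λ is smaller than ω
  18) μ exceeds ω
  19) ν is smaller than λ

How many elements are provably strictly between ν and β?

2

The relations place ν below β. An element lies strictly between them when it is forced above ν and also forced below β.
Above ν: {α, ζ, λ, τ, ω, φ, ε, μ, γ}. Below β: {α, λ}.
Intersection: {α, λ} — 2.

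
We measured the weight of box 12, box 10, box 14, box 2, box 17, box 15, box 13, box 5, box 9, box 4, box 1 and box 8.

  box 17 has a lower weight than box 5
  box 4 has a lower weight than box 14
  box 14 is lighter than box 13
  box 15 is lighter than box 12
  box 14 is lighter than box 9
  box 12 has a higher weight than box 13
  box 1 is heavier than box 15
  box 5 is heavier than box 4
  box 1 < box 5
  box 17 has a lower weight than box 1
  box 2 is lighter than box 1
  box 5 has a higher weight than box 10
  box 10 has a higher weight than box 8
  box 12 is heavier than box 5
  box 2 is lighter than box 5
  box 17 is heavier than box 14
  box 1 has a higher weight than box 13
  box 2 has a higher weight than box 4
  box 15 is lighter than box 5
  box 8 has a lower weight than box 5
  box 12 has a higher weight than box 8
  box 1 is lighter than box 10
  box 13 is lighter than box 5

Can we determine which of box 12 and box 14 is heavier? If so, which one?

box 14 < box 17 and box 17 < box 1 give box 14 < box 1.
With box 1 < box 10: box 14 < box 17 < box 1 < box 10.
With box 10 < box 5: box 14 < box 17 < box 1 < box 10 < box 5.
With box 5 < box 12: box 14 < box 17 < box 1 < box 10 < box 5 < box 12.
So box 12 is heavier.

box 12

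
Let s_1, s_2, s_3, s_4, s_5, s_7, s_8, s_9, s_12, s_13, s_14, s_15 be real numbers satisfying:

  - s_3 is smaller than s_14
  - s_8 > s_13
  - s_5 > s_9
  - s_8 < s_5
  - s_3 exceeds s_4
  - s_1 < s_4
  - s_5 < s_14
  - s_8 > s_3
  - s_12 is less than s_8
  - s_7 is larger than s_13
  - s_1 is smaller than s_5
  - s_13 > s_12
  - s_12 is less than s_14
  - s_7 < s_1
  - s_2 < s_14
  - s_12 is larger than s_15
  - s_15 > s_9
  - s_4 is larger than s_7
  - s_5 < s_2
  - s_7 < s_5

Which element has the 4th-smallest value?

s_13

Chaining the given pairs: s_9 < s_15 < s_12 < s_13 < s_7 < s_1 < s_4 < s_3 < s_8 < s_5 < s_2 < s_14.
The 4th smallest is s_13.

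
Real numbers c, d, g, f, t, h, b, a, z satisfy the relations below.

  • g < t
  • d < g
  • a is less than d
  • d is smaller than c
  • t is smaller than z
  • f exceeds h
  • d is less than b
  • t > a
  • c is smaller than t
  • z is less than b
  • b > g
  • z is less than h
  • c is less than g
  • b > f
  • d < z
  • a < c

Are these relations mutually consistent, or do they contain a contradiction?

The single ordering a < d < c < g < t < z < h < f < b satisfies every listed relation, so no contradiction arises.

consistent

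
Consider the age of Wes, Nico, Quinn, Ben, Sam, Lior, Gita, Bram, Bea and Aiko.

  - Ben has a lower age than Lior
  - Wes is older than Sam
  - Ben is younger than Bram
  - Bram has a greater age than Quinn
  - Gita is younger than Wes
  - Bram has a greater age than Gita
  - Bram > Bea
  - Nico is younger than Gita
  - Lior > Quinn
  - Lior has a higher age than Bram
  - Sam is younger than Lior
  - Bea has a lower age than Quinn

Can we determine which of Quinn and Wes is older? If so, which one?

undetermined

Following every chain through Quinn: above Quinn we get Bram, Lior; below Quinn we get Bea.
Wes is not reached, and no chain runs the other way from Wes to Quinn.
So the given relations leave the order of Quinn and Wes undetermined.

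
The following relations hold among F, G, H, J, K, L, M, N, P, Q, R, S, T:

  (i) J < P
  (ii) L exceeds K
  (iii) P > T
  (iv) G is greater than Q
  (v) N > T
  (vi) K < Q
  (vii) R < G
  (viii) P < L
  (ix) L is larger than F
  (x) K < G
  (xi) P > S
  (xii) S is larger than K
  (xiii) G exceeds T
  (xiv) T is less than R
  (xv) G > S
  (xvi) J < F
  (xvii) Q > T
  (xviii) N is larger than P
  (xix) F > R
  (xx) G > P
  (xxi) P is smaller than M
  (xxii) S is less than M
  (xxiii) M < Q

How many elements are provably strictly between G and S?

3

Chaining upward from S reaches: P, N, M, Q, L.
Chaining downward from G reaches: T, K, J, R, P, M, Q.
Strictly between S and G are those in both lists: P, M, Q — 3 elements.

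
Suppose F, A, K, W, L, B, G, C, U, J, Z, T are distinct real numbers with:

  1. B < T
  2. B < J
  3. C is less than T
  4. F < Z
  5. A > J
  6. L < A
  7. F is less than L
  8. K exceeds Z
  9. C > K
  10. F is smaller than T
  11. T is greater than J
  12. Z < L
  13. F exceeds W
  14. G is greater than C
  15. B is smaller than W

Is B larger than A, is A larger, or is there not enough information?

Link the given pairs in sequence: B < W; W < F; F < Z; Z < L; L < A.
Chaining these gives B < W < F < Z < L < A.
So A is larger.

A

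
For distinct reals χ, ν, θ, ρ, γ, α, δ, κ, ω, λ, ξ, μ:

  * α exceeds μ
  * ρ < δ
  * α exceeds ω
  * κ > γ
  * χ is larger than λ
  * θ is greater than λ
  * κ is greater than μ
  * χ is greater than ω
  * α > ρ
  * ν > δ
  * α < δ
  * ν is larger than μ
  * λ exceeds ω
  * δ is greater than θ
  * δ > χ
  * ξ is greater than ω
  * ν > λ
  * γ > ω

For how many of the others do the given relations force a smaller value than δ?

The elements the relations force below δ are ω, λ, θ, μ, ρ, χ, α — no chain reaches any other.
That is 7.

7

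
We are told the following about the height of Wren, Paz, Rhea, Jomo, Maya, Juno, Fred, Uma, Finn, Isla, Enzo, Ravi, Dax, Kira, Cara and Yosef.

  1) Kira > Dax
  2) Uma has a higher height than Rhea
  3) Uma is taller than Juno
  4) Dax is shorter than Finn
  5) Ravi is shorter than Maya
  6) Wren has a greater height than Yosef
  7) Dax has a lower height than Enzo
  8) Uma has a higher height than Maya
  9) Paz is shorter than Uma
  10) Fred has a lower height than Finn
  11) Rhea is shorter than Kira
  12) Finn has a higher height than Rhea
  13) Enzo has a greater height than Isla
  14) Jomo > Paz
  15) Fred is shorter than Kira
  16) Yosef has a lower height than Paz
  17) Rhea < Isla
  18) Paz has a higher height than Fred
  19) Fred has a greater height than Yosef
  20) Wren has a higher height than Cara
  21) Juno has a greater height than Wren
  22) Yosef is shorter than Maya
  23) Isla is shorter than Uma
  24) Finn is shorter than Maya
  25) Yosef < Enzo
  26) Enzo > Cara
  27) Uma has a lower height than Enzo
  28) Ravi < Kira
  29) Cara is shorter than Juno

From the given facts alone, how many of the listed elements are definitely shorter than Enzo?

13

Directly below Enzo: Cara, Dax, Yosef, Isla, Uma.
One step further: Paz, Rhea, Juno, Maya (9 so far).
One step further: Wren, Fred, Ravi, Finn (13 so far).
Nothing else is reachable below Enzo; 13 in all.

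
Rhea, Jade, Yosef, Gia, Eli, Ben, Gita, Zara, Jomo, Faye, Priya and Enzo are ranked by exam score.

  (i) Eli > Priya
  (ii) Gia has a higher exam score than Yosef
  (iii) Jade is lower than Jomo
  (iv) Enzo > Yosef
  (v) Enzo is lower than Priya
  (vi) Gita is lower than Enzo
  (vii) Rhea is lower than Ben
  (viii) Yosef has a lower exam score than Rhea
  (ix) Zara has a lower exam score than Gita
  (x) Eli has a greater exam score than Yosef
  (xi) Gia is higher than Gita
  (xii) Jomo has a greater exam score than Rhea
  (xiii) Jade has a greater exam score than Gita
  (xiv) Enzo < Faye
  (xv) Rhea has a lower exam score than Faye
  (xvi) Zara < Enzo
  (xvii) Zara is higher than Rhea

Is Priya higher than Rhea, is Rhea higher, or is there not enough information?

Rhea < Zara and Zara < Gita give Rhea < Gita.
Then Gita < Enzo extends the chain to Enzo.
Then Enzo < Priya extends the chain to Priya.
So Priya is higher.

Priya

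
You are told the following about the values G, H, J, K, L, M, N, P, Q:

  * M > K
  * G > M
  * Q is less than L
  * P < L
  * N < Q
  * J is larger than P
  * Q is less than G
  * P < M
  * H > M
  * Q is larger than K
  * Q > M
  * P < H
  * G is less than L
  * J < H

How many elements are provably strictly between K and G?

Chaining upward from K reaches: M, H, Q, L.
Chaining downward from G reaches: P, M, N, Q.
Strictly between K and G are those in both lists: M, Q — 2 elements.

2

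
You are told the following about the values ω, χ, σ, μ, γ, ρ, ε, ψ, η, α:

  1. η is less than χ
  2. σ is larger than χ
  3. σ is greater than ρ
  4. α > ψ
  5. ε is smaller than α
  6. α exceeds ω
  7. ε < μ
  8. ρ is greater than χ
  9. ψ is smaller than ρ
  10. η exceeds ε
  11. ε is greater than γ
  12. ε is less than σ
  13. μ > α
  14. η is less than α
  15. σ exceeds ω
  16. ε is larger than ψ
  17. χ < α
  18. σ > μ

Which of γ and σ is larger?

Following the relations from γ: γ < ε < η < χ < α < μ < σ.
So γ < σ; σ is the larger of the two.

σ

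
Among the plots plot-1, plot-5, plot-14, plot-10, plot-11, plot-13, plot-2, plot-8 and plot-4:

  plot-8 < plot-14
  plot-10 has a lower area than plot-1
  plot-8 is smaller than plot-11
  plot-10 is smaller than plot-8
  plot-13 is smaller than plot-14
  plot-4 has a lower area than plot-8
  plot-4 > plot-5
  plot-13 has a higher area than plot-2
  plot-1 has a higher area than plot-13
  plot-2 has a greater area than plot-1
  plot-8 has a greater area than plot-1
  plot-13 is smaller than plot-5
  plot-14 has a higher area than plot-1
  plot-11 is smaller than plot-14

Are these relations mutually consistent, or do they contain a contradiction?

We have plot-13 < plot-1 stated directly, yet also plot-1 < plot-2 < plot-13 by chaining the others — so plot-1 < plot-13. Contradiction.

inconsistent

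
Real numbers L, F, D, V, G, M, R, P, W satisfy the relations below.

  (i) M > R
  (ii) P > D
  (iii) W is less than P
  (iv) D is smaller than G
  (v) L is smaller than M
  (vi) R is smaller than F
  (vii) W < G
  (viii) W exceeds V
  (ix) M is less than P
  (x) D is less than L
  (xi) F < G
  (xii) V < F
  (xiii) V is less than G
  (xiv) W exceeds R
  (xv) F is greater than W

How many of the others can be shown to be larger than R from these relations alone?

The elements the relations force above R are W, F, G, M, P — no chain reaches any other.
That is 5.

5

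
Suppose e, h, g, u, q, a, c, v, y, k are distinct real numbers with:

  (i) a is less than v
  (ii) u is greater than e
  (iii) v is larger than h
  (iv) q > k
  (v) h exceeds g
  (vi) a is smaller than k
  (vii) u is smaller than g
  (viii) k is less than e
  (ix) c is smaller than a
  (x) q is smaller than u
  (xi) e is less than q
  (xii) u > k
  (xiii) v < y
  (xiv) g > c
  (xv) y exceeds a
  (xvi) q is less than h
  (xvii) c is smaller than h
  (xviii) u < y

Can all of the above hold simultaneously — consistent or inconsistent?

Every relation is compatible with c < a < k < e < q < u < g < h < v < y; the set is consistent.

consistent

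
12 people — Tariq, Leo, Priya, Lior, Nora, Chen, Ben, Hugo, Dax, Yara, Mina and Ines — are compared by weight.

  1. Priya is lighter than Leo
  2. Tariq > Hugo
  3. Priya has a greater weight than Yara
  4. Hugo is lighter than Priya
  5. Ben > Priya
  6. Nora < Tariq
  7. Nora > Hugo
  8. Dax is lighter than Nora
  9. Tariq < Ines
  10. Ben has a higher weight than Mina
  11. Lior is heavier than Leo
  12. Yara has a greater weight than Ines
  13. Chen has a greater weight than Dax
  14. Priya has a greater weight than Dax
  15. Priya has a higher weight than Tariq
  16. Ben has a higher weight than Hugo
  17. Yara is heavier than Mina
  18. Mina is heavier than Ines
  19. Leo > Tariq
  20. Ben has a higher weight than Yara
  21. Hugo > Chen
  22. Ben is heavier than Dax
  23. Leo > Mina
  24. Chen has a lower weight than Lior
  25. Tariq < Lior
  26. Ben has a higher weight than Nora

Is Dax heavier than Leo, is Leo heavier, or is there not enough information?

Dax < Chen and Chen < Hugo give Dax < Hugo.
With Hugo < Nora: Dax < Chen < Hugo < Nora.
Then Nora < Tariq extends the chain to Tariq.
With Tariq < Ines: Dax < Chen < Hugo < Nora < Tariq < Ines.
With Ines < Mina: Dax < Chen < Hugo < Nora < Tariq < Ines < Mina.
With Mina < Yara: Dax < Chen < Hugo < Nora < Tariq < Ines < Mina < Yara.
Then Yara < Priya extends the chain to Priya.
Then Priya < Leo extends the chain to Leo.
So Leo is heavier.

Leo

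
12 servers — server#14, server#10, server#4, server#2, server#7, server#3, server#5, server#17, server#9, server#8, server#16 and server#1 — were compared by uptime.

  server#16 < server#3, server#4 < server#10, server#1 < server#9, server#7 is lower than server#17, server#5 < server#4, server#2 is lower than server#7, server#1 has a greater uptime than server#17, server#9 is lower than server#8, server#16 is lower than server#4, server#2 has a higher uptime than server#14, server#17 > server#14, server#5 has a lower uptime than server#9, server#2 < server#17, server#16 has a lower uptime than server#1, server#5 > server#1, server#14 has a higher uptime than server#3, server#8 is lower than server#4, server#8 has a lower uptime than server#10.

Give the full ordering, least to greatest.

The consecutive links are each given: server#16 < server#3; server#3 < server#14; server#14 < server#2; server#2 < server#7; server#7 < server#17; server#17 < server#1; server#1 < server#5; server#5 < server#9; server#9 < server#8; server#8 < server#4; server#4 < server#10.

server#16 < server#3 < server#14 < server#2 < server#7 < server#17 < server#1 < server#5 < server#9 < server#8 < server#4 < server#10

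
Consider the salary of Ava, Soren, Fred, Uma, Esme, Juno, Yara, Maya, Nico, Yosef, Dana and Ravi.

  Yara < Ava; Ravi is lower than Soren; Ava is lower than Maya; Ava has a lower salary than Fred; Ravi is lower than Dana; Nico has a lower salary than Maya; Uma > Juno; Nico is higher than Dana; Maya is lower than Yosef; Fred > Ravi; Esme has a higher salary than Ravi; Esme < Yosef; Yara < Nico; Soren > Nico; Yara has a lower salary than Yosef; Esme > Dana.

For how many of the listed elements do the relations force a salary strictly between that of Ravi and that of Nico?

1

Chaining upward from Ravi reaches: Dana, Esme, Maya, Yosef, Soren, Fred.
Chaining downward from Nico reaches: Dana, Yara.
Strictly between Ravi and Nico are those in both lists: Dana — 1 element.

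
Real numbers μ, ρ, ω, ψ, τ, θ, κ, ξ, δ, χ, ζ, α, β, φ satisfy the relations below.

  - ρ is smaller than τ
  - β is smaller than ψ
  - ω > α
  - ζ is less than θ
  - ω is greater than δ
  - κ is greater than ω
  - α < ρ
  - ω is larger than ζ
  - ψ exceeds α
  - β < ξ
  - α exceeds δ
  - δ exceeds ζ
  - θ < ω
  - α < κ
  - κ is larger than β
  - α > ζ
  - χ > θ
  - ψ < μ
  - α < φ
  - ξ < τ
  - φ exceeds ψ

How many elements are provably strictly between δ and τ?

2

Chaining upward from δ reaches: α, ρ, ψ, ω, κ, μ, φ.
Chaining downward from τ reaches: β, ζ, α, ρ, ξ.
Strictly between δ and τ are those in both lists: α, ρ — 2 elements.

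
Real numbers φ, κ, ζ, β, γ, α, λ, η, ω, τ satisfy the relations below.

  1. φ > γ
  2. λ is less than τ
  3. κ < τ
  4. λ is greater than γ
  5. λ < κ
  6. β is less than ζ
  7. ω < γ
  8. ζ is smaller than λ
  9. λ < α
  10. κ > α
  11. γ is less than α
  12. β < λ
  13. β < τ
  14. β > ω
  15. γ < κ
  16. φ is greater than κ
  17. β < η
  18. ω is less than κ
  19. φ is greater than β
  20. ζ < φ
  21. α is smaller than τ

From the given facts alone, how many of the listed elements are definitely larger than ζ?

5

Directly above ζ: λ, φ.
One step further: α, κ, τ (5 so far).
No other element is forced above ζ by the given relations, so the count is 5.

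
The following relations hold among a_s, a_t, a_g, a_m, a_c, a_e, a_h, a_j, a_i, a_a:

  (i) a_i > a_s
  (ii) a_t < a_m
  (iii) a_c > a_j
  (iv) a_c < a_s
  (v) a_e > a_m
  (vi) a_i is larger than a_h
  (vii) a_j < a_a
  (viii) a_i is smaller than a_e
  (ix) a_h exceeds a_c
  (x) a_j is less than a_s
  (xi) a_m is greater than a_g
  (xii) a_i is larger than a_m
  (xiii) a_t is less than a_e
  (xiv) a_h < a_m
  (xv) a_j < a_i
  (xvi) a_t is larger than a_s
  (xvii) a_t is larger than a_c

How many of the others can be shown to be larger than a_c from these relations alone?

6

Directly above a_c: a_s, a_t, a_h.
One step further: a_m, a_i, a_e (6 so far).
Nothing else is reachable above a_c; 6 in all.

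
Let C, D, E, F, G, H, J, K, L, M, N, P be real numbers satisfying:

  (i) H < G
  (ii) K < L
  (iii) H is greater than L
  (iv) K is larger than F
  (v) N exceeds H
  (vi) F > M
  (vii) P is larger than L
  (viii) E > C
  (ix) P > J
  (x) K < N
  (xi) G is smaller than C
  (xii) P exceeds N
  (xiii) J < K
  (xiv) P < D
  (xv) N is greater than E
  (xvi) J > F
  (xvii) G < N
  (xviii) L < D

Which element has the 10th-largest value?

J

The consecutive relations fix a unique order: M < F < J < K < L < H < G < C < E < N < P < D.
The 10th largest is J.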